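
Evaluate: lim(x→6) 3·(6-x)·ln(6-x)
This is a 0·∞ indeterminate form.

Rewrite 0·∞ as a quotient (0/0 or ∞/∞ form), then apply L'Hôpital's rule:
  lim(x→6) 3·(6-x)·ln(6-x) = 0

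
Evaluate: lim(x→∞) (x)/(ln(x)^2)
This is an ∞/∞ indeterminate form.

Apply L'Hôpital's rule: differentiate numerator and denominator separately.
  f(x) = x   ⇒   f'(x) = 1
  g(x) = ln(x)^2   ⇒   g'(x) = 2·ln(x)/x
  lim(x→∞) f'(x)/g'(x) = lim(x→∞) (1)/(2·ln(x)/x)
  = ∞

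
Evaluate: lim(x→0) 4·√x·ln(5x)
This is a 0·∞ indeterminate form.

Rewrite 0·∞ as a quotient (0/0 or ∞/∞ form), then apply L'Hôpital's rule:
  lim(x→0) 4·√x·ln(5x) = 0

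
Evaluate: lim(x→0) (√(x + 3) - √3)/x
This is a standard limit.

Factor or rationalize the expression:
  lim(x→0) (√(x + 3) - √3)/x = sqrt(3)/6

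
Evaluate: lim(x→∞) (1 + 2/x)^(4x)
This is an exponential indeterminate form.

For exponential indeterminate forms, take the natural log:
  Let L = lim(x→∞) (1 + 2/x)^(4x)
  Then ln(L) = lim(x→∞) [exponent × ln(base)]
  Evaluate using L'Hôpital or standard limits, then exponentiate.
  L = e^(8)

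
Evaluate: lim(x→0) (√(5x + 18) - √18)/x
This is a standard limit.

Factor or rationalize the expression:
  lim(x→0) (√(5x + 18) - √18)/x = 5·sqrt(2)/12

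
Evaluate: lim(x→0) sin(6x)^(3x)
This is an exponential indeterminate form.

For exponential indeterminate forms, take the natural log:
  Let L = lim(x→0) sin(6x)^(3x)
  Then ln(L) = lim(x→0) [exponent × ln(base)]
  Evaluate using L'Hôpital or standard limits, then exponentiate.
  L = 1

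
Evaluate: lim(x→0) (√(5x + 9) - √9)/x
This is a standard limit.

Factor or rationalize the expression:
  lim(x→0) (√(5x + 9) - √9)/x = 5/6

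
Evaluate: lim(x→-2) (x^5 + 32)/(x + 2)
This is a standard limit.

Factor or rationalize the expression:
  lim(x→-2) (x^5 + 32)/(x + 2) = 80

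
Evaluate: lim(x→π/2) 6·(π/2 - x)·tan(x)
This is a 0·∞ indeterminate form.

Rewrite 0·∞ as a quotient (0/0 or ∞/∞ form), then apply L'Hôpital's rule:
  lim(x→π/2) 6·(π/2 - x)·tan(x) = 6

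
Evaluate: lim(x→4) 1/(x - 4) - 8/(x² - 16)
This is an ∞-∞ indeterminate form.

Combine fractions or rationalize to convert ∞-∞ to 0/0 form:
  lim(x→4) 1/(x - 4) - 8/(x² - 16) = 1/8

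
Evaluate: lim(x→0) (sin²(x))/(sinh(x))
This is a 0/0 indeterminate form.

Apply L'Hôpital's rule: differentiate numerator and denominator separately.
  f(x) = sin(x)^2   ⇒   f'(x) = 2·sin(x)·cos(x)
  g(x) = sinh(x)   ⇒   g'(x) = cosh(x)
  lim(x→0) f'(x)/g'(x) = lim(x→0) (2·sin(x)·cos(x))/(cosh(x))
  = 0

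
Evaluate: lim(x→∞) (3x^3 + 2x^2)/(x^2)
This is an ∞/∞ indeterminate form.

Apply L'Hôpital's rule: differentiate numerator and denominator separately.
  f(x) = 3·x^3 + 2·x^2   ⇒   f'(x) = 9·x^2 + 4·x
  g(x) = x^2   ⇒   g'(x) = 2·x
  lim(x→∞) f'(x)/g'(x) = lim(x→∞) (9·x^2 + 4·x)/(2·x)
  = ∞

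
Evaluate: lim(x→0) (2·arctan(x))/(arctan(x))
This is a 0/0 indeterminate form.

Apply L'Hôpital's rule: differentiate numerator and denominator separately.
  f(x) = 2·atan(x)   ⇒   f'(x) = 2/(x^2 + 1)
  g(x) = atan(x)   ⇒   g'(x) = 1/(x^2 + 1)
  lim(x→0) f'(x)/g'(x) = lim(x→0) (2/(x^2 + 1))/(1/(x^2 + 1))
  = 2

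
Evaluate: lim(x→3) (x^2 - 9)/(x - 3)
This is a standard limit.

Factor or rationalize the expression:
  lim(x→3) (x^2 - 9)/(x - 3) = 6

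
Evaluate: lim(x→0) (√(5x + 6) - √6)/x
This is a standard limit.

Factor or rationalize the expression:
  lim(x→0) (√(5x + 6) - √6)/x = 5·sqrt(6)/12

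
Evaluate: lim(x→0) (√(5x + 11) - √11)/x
This is a standard limit.

Factor or rationalize the expression:
  lim(x→0) (√(5x + 11) - √11)/x = 5·sqrt(11)/22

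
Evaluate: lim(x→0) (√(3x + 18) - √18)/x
This is a standard limit.

Factor or rationalize the expression:
  lim(x→0) (√(3x + 18) - √18)/x = sqrt(2)/4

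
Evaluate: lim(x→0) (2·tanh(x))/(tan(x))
This is a 0/0 indeterminate form.

Apply L'Hôpital's rule: differentiate numerator and denominator separately.
  f(x) = 2·tanh(x)   ⇒   f'(x) = 2 - 2·tanh(x)^2
  g(x) = tan(x)   ⇒   g'(x) = tan(x)^2 + 1
  lim(x→0) f'(x)/g'(x) = lim(x→0) (2 - 2·tanh(x)^2)/(tan(x)^2 + 1)
  = 2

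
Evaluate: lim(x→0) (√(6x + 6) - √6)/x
This is a standard limit.

Factor or rationalize the expression:
  lim(x→0) (√(6x + 6) - √6)/x = sqrt(6)/2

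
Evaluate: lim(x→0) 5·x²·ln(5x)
This is a 0·∞ indeterminate form.

Rewrite 0·∞ as a quotient (0/0 or ∞/∞ form), then apply L'Hôpital's rule:
  lim(x→0) 5·x²·ln(5x) = 0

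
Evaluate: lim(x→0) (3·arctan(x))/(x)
This is a 0/0 indeterminate form.

Apply L'Hôpital's rule: differentiate numerator and denominator separately.
  f(x) = 3·atan(x)   ⇒   f'(x) = 3/(x^2 + 1)
  g(x) = x   ⇒   g'(x) = 1
  lim(x→0) f'(x)/g'(x) = lim(x→0) (3/(x^2 + 1))/(1)
  = 3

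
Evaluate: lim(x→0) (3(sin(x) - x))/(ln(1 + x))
This is a 0/0 indeterminate form.

Apply L'Hôpital's rule: differentiate numerator and denominator separately.
  f(x) = -3·x + 3·sin(x)   ⇒   f'(x) = 3·cos(x) - 3
  g(x) = ln(x + 1)   ⇒   g'(x) = 1/(x + 1)
  lim(x→0) f'(x)/g'(x) = lim(x→0) (3·cos(x) - 3)/(1/(x + 1))
  = 0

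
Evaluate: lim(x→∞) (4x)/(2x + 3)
This is an ∞/∞ indeterminate form.

Apply L'Hôpital's rule: differentiate numerator and denominator separately.
  f(x) = 4·x   ⇒   f'(x) = 4
  g(x) = 2·x + 3   ⇒   g'(x) = 2
  lim(x→∞) f'(x)/g'(x) = lim(x→∞) (4)/(2)
  = 2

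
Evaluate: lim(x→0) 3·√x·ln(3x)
This is a 0·∞ indeterminate form.

Rewrite 0·∞ as a quotient (0/0 or ∞/∞ form), then apply L'Hôpital's rule:
  lim(x→0) 3·√x·ln(3x) = 0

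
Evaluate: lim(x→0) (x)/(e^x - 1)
This is a 0/0 indeterminate form.

Apply L'Hôpital's rule: differentiate numerator and denominator separately.
  f(x) = x   ⇒   f'(x) = 1
  g(x) = e^(x) - 1   ⇒   g'(x) = e^(x)
  lim(x→0) f'(x)/g'(x) = lim(x→0) (1)/(e^(x))
  = 1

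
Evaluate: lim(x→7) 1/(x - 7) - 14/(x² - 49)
This is an ∞-∞ indeterminate form.

Combine fractions or rationalize to convert ∞-∞ to 0/0 form:
  lim(x→7) 1/(x - 7) - 14/(x² - 49) = 1/14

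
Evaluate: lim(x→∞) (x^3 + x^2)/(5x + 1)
This is an ∞/∞ indeterminate form.

Apply L'Hôpital's rule: differentiate numerator and denominator separately.
  f(x) = x^3 + x^2   ⇒   f'(x) = 3·x^2 + 2·x
  g(x) = 5·x + 1   ⇒   g'(x) = 5
  lim(x→∞) f'(x)/g'(x) = lim(x→∞) (3·x^2 + 2·x)/(5)
  = ∞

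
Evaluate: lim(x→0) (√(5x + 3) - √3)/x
This is a standard limit.

Factor or rationalize the expression:
  lim(x→0) (√(5x + 3) - √3)/x = 5·sqrt(3)/6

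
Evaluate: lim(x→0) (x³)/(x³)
This is a 0/0 indeterminate form.

Apply L'Hôpital's rule: differentiate numerator and denominator separately.
  f(x) = x^3   ⇒   f'(x) = 3·x^2
  g(x) = x^3   ⇒   g'(x) = 3·x^2
  lim(x→0) f'(x)/g'(x) = lim(x→0) (3·x^2)/(3·x^2)
  = 1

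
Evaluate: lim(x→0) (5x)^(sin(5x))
This is an exponential indeterminate form.

For exponential indeterminate forms, take the natural log:
  Let L = lim(x→0) (5x)^(sin(5x))
  Then ln(L) = lim(x→0) [exponent × ln(base)]
  Evaluate using L'Hôpital or standard limits, then exponentiate.
  L = 1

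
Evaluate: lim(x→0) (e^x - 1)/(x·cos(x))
This is a 0/0 indeterminate form.

Apply L'Hôpital's rule: differentiate numerator and denominator separately.
  f(x) = e^(x) - 1   ⇒   f'(x) = e^(x)
  g(x) = x·cos(x)   ⇒   g'(x) = -x·sin(x) + cos(x)
  lim(x→0) f'(x)/g'(x) = lim(x→0) (e^(x))/(-x·sin(x) + cos(x))
  = 1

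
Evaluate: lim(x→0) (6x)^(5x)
This is an exponential indeterminate form.

For exponential indeterminate forms, take the natural log:
  Let L = lim(x→0) (6x)^(5x)
  Then ln(L) = lim(x→0) [exponent × ln(base)]
  Evaluate using L'Hôpital or standard limits, then exponentiate.
  L = 1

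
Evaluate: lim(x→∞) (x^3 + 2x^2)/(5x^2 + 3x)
This is an ∞/∞ indeterminate form.

Apply L'Hôpital's rule: differentiate numerator and denominator separately.
  f(x) = x^3 + 2·x^2   ⇒   f'(x) = 3·x^2 + 4·x
  g(x) = 5·x^2 + 3·x   ⇒   g'(x) = 10·x + 3
  lim(x→∞) f'(x)/g'(x) = lim(x→∞) (3·x^2 + 4·x)/(10·x + 3)
  = ∞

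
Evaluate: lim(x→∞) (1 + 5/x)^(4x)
This is an exponential indeterminate form.

For exponential indeterminate forms, take the natural log:
  Let L = lim(x→∞) (1 + 5/x)^(4x)
  Then ln(L) = lim(x→∞) [exponent × ln(base)]
  Evaluate using L'Hôpital or standard limits, then exponentiate.
  L = e^(20)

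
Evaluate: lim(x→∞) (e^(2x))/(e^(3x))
This is an ∞/∞ indeterminate form.

Apply L'Hôpital's rule: differentiate numerator and denominator separately.
  f(x) = e^(2·x)   ⇒   f'(x) = 2·e^(2·x)
  g(x) = e^(3·x)   ⇒   g'(x) = 3·e^(3·x)
  lim(x→∞) f'(x)/g'(x) = lim(x→∞) (2·e^(2·x))/(3·e^(3·x))
  = 0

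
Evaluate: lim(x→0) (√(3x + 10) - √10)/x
This is a standard limit.

Factor or rationalize the expression:
  lim(x→0) (√(3x + 10) - √10)/x = 3·sqrt(10)/20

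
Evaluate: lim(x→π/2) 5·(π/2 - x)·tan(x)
This is a 0·∞ indeterminate form.

Rewrite 0·∞ as a quotient (0/0 or ∞/∞ form), then apply L'Hôpital's rule:
  lim(x→π/2) 5·(π/2 - x)·tan(x) = 5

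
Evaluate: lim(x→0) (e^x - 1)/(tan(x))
This is a 0/0 indeterminate form.

Apply L'Hôpital's rule: differentiate numerator and denominator separately.
  f(x) = e^(x) - 1   ⇒   f'(x) = e^(x)
  g(x) = tan(x)   ⇒   g'(x) = tan(x)^2 + 1
  lim(x→0) f'(x)/g'(x) = lim(x→0) (e^(x))/(tan(x)^2 + 1)
  = 1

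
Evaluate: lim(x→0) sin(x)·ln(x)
This is a 0·∞ indeterminate form.

Rewrite 0·∞ as a quotient (0/0 or ∞/∞ form), then apply L'Hôpital's rule:
  lim(x→0) sin(x)·ln(x) = 0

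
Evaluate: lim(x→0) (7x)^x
This is an exponential indeterminate form.

For exponential indeterminate forms, take the natural log:
  Let L = lim(x→0) (7x)^x
  Then ln(L) = lim(x→0) [exponent × ln(base)]
  Evaluate using L'Hôpital or standard limits, then exponentiate.
  L = 1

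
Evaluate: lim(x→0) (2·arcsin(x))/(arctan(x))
This is a 0/0 indeterminate form.

Apply L'Hôpital's rule: differentiate numerator and denominator separately.
  f(x) = 2·asin(x)   ⇒   f'(x) = 2/sqrt(1 - x^2)
  g(x) = atan(x)   ⇒   g'(x) = 1/(x^2 + 1)
  lim(x→0) f'(x)/g'(x) = lim(x→0) (2/sqrt(1 - x^2))/(1/(x^2 + 1))
  = 2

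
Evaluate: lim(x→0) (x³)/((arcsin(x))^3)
This is a 0/0 indeterminate form.

Apply L'Hôpital's rule: differentiate numerator and denominator separately.
  f(x) = x^3   ⇒   f'(x) = 3·x^2
  g(x) = asin(x)^3   ⇒   g'(x) = 3·asin(x)^2/sqrt(1 - x^2)
  lim(x→0) f'(x)/g'(x) = lim(x→0) (3·x^2)/(3·asin(x)^2/sqrt(1 - x^2))
  = 1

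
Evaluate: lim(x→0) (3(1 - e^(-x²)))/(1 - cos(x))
This is a 0/0 indeterminate form.

Apply L'Hôpital's rule: differentiate numerator and denominator separately.
  f(x) = 3 - 3·e^(-x^2)   ⇒   f'(x) = 6·x·e^(-x^2)
  g(x) = 1 - cos(x)   ⇒   g'(x) = sin(x)
  lim(x→0) f'(x)/g'(x) = lim(x→0) (6·x·e^(-x^2))/(sin(x))
  = 6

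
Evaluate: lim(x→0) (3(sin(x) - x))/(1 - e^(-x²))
This is a 0/0 indeterminate form.

Apply L'Hôpital's rule: differentiate numerator and denominator separately.
  f(x) = -3·x + 3·sin(x)   ⇒   f'(x) = 3·cos(x) - 3
  g(x) = 1 - e^(-x^2)   ⇒   g'(x) = 2·x·e^(-x^2)
  lim(x→0) f'(x)/g'(x) = lim(x→0) (3·cos(x) - 3)/(2·x·e^(-x^2))
  = 0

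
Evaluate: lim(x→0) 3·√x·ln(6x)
This is a 0·∞ indeterminate form.

Rewrite 0·∞ as a quotient (0/0 or ∞/∞ form), then apply L'Hôpital's rule:
  lim(x→0) 3·√x·ln(6x) = 0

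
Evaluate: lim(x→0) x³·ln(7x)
This is a 0·∞ indeterminate form.

Rewrite 0·∞ as a quotient (0/0 or ∞/∞ form), then apply L'Hôpital's rule:
  lim(x→0) x³·ln(7x) = 0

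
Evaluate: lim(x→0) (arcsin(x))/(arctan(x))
This is a 0/0 indeterminate form.

Apply L'Hôpital's rule: differentiate numerator and denominator separately.
  f(x) = asin(x)   ⇒   f'(x) = 1/sqrt(1 - x^2)
  g(x) = atan(x)   ⇒   g'(x) = 1/(x^2 + 1)
  lim(x→0) f'(x)/g'(x) = lim(x→0) (1/sqrt(1 - x^2))/(1/(x^2 + 1))
  = 1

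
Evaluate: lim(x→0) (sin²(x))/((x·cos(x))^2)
This is a 0/0 indeterminate form.

Apply L'Hôpital's rule: differentiate numerator and denominator separately.
  f(x) = sin(x)^2   ⇒   f'(x) = 2·sin(x)·cos(x)
  g(x) = x^2·cos(x)^2   ⇒   g'(x) = -2·x^2·sin(x)·cos(x) + 2·x·cos(x)^2
  lim(x→0) f'(x)/g'(x) = lim(x→0) (2·sin(x)·cos(x))/(-2·x^2·sin(x)·cos(x) + 2·x·cos(x)^2)
  = 1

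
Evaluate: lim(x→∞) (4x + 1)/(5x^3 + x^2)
This is an ∞/∞ indeterminate form.

Apply L'Hôpital's rule: differentiate numerator and denominator separately.
  f(x) = 4·x + 1   ⇒   f'(x) = 4
  g(x) = 5·x^3 + x^2   ⇒   g'(x) = 15·x^2 + 2·x
  lim(x→∞) f'(x)/g'(x) = lim(x→∞) (4)/(15·x^2 + 2·x)
  = 0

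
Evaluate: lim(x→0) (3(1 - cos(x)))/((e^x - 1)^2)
This is a 0/0 indeterminate form.

Apply L'Hôpital's rule: differentiate numerator and denominator separately.
  f(x) = 3 - 3·cos(x)   ⇒   f'(x) = 3·sin(x)
  g(x) = (e^(x) - 1)^2   ⇒   g'(x) = 2·(e^(x) - 1)·e^(x)
  lim(x→0) f'(x)/g'(x) = lim(x→0) (3·sin(x))/(2·(e^(x) - 1)·e^(x))
  = 3/2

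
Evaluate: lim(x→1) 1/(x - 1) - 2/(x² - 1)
This is an ∞-∞ indeterminate form.

Combine fractions or rationalize to convert ∞-∞ to 0/0 form:
  lim(x→1) 1/(x - 1) - 2/(x² - 1) = 1/2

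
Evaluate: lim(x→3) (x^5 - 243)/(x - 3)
This is a standard limit.

Factor or rationalize the expression:
  lim(x→3) (x^5 - 243)/(x - 3) = 405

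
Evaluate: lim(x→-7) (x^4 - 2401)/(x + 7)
This is a standard limit.

Factor or rationalize the expression:
  lim(x→-7) (x^4 - 2401)/(x + 7) = -1372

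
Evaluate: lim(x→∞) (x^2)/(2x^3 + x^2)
This is an ∞/∞ indeterminate form.

Apply L'Hôpital's rule: differentiate numerator and denominator separately.
  f(x) = x^2   ⇒   f'(x) = 2·x
  g(x) = 2·x^3 + x^2   ⇒   g'(x) = 6·x^2 + 2·x
  lim(x→∞) f'(x)/g'(x) = lim(x→∞) (2·x)/(6·x^2 + 2·x)
  = 0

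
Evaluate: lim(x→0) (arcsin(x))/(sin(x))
This is a 0/0 indeterminate form.

Apply L'Hôpital's rule: differentiate numerator and denominator separately.
  f(x) = asin(x)   ⇒   f'(x) = 1/sqrt(1 - x^2)
  g(x) = sin(x)   ⇒   g'(x) = cos(x)
  lim(x→0) f'(x)/g'(x) = lim(x→0) (1/sqrt(1 - x^2))/(cos(x))
  = 1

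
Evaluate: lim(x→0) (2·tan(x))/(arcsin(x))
This is a 0/0 indeterminate form.

Apply L'Hôpital's rule: differentiate numerator and denominator separately.
  f(x) = 2·tan(x)   ⇒   f'(x) = 2·tan(x)^2 + 2
  g(x) = asin(x)   ⇒   g'(x) = 1/sqrt(1 - x^2)
  lim(x→0) f'(x)/g'(x) = lim(x→0) (2·tan(x)^2 + 2)/(1/sqrt(1 - x^2))
  = 2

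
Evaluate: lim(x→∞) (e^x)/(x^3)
This is an ∞/∞ indeterminate form.

Apply L'Hôpital's rule: differentiate numerator and denominator separately.
  f(x) = e^(x)   ⇒   f'(x) = e^(x)
  g(x) = x^3   ⇒   g'(x) = 3·x^2
  lim(x→∞) f'(x)/g'(x) = lim(x→∞) (e^(x))/(3·x^2)
  = ∞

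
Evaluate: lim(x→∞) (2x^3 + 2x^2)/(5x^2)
This is an ∞/∞ indeterminate form.

Apply L'Hôpital's rule: differentiate numerator and denominator separately.
  f(x) = 2·x^3 + 2·x^2   ⇒   f'(x) = 6·x^2 + 4·x
  g(x) = 5·x^2   ⇒   g'(x) = 10·x
  lim(x→∞) f'(x)/g'(x) = lim(x→∞) (6·x^2 + 4·x)/(10·x)
  = ∞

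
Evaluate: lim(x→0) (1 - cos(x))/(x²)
This is a 0/0 indeterminate form.

Apply L'Hôpital's rule: differentiate numerator and denominator separately.
  f(x) = 1 - cos(x)   ⇒   f'(x) = sin(x)
  g(x) = x^2   ⇒   g'(x) = 2·x
  lim(x→0) f'(x)/g'(x) = lim(x→0) (sin(x))/(2·x)
  = 1/2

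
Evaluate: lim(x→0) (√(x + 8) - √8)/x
This is a standard limit.

Factor or rationalize the expression:
  lim(x→0) (√(x + 8) - √8)/x = sqrt(2)/8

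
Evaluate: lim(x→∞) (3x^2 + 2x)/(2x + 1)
This is an ∞/∞ indeterminate form.

Apply L'Hôpital's rule: differentiate numerator and denominator separately.
  f(x) = 3·x^2 + 2·x   ⇒   f'(x) = 6·x + 2
  g(x) = 2·x + 1   ⇒   g'(x) = 2
  lim(x→∞) f'(x)/g'(x) = lim(x→∞) (6·x + 2)/(2)
  = ∞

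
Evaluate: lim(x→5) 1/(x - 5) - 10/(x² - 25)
This is an ∞-∞ indeterminate form.

Combine fractions or rationalize to convert ∞-∞ to 0/0 form:
  lim(x→5) 1/(x - 5) - 10/(x² - 25) = 1/10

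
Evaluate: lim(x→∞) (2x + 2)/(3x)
This is an ∞/∞ indeterminate form.

Apply L'Hôpital's rule: differentiate numerator and denominator separately.
  f(x) = 2·x + 2   ⇒   f'(x) = 2
  g(x) = 3·x   ⇒   g'(x) = 3
  lim(x→∞) f'(x)/g'(x) = lim(x→∞) (2)/(3)
  = 2/3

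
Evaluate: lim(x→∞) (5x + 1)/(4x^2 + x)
This is an ∞/∞ indeterminate form.

Apply L'Hôpital's rule: differentiate numerator and denominator separately.
  f(x) = 5·x + 1   ⇒   f'(x) = 5
  g(x) = 4·x^2 + x   ⇒   g'(x) = 8·x + 1
  lim(x→∞) f'(x)/g'(x) = lim(x→∞) (5)/(8·x + 1)
  = 0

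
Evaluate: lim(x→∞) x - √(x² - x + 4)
This is an ∞-∞ indeterminate form.

Combine fractions or rationalize to convert ∞-∞ to 0/0 form:
  lim(x→∞) x - √(x² - x + 4) = 1/2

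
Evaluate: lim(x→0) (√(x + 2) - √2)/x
This is a standard limit.

Factor or rationalize the expression:
  lim(x→0) (√(x + 2) - √2)/x = sqrt(2)/4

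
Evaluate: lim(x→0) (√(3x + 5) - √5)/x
This is a standard limit.

Factor or rationalize the expression:
  lim(x→0) (√(3x + 5) - √5)/x = 3·sqrt(5)/10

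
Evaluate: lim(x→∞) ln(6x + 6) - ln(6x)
This is an ∞-∞ indeterminate form.

Combine fractions or rationalize to convert ∞-∞ to 0/0 form:
  lim(x→∞) ln(6x + 6) - ln(6x) = 0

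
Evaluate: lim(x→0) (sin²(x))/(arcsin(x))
This is a 0/0 indeterminate form.

Apply L'Hôpital's rule: differentiate numerator and denominator separately.
  f(x) = sin(x)^2   ⇒   f'(x) = 2·sin(x)·cos(x)
  g(x) = asin(x)   ⇒   g'(x) = 1/sqrt(1 - x^2)
  lim(x→0) f'(x)/g'(x) = lim(x→0) (2·sin(x)·cos(x))/(1/sqrt(1 - x^2))
  = 0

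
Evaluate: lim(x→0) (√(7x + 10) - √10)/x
This is a standard limit.

Factor or rationalize the expression:
  lim(x→0) (√(7x + 10) - √10)/x = 7·sqrt(10)/20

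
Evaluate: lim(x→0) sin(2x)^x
This is an exponential indeterminate form.

For exponential indeterminate forms, take the natural log:
  Let L = lim(x→0) sin(2x)^x
  Then ln(L) = lim(x→0) [exponent × ln(base)]
  Evaluate using L'Hôpital or standard limits, then exponentiate.
  L = 1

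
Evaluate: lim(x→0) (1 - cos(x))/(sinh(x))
This is a 0/0 indeterminate form.

Apply L'Hôpital's rule: differentiate numerator and denominator separately.
  f(x) = 1 - cos(x)   ⇒   f'(x) = sin(x)
  g(x) = sinh(x)   ⇒   g'(x) = cosh(x)
  lim(x→0) f'(x)/g'(x) = lim(x→0) (sin(x))/(cosh(x))
  = 0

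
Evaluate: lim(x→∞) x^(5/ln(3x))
This is an exponential indeterminate form.

For exponential indeterminate forms, take the natural log:
  Let L = lim(x→∞) x^(5/ln(3x))
  Then ln(L) = lim(x→∞) [exponent × ln(base)]
  Evaluate using L'Hôpital or standard limits, then exponentiate.
  L = e^(5)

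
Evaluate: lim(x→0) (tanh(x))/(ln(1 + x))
This is a 0/0 indeterminate form.

Apply L'Hôpital's rule: differentiate numerator and denominator separately.
  f(x) = tanh(x)   ⇒   f'(x) = 1 - tanh(x)^2
  g(x) = ln(x + 1)   ⇒   g'(x) = 1/(x + 1)
  lim(x→0) f'(x)/g'(x) = lim(x→0) (1 - tanh(x)^2)/(1/(x + 1))
  = 1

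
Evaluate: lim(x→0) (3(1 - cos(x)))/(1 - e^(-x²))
This is a 0/0 indeterminate form.

Apply L'Hôpital's rule: differentiate numerator and denominator separately.
  f(x) = 3 - 3·cos(x)   ⇒   f'(x) = 3·sin(x)
  g(x) = 1 - e^(-x^2)   ⇒   g'(x) = 2·x·e^(-x^2)
  lim(x→0) f'(x)/g'(x) = lim(x→0) (3·sin(x))/(2·x·e^(-x^2))
  = 3/2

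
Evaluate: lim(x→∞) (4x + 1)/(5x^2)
This is an ∞/∞ indeterminate form.

Apply L'Hôpital's rule: differentiate numerator and denominator separately.
  f(x) = 4·x + 1   ⇒   f'(x) = 4
  g(x) = 5·x^2   ⇒   g'(x) = 10·x
  lim(x→∞) f'(x)/g'(x) = lim(x→∞) (4)/(10·x)
  = 0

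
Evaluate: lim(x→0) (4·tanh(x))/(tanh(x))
This is a 0/0 indeterminate form.

Apply L'Hôpital's rule: differentiate numerator and denominator separately.
  f(x) = 4·tanh(x)   ⇒   f'(x) = 4 - 4·tanh(x)^2
  g(x) = tanh(x)   ⇒   g'(x) = 1 - tanh(x)^2
  lim(x→0) f'(x)/g'(x) = lim(x→0) (4 - 4·tanh(x)^2)/(1 - tanh(x)^2)
  = 4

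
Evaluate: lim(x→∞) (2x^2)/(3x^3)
This is an ∞/∞ indeterminate form.

Apply L'Hôpital's rule: differentiate numerator and denominator separately.
  f(x) = 2·x^2   ⇒   f'(x) = 4·x
  g(x) = 3·x^3   ⇒   g'(x) = 9·x^2
  lim(x→∞) f'(x)/g'(x) = lim(x→∞) (4·x)/(9·x^2)
  = 0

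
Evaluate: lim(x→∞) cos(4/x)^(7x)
This is an exponential indeterminate form.

For exponential indeterminate forms, take the natural log:
  Let L = lim(x→∞) cos(4/x)^(7x)
  Then ln(L) = lim(x→∞) [exponent × ln(base)]
  Evaluate using L'Hôpital or standard limits, then exponentiate.
  L = 1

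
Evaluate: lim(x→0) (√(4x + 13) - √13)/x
This is a standard limit.

Factor or rationalize the expression:
  lim(x→0) (√(4x + 13) - √13)/x = 2·sqrt(13)/13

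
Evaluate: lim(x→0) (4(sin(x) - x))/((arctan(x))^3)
This is a 0/0 indeterminate form.

Apply L'Hôpital's rule: differentiate numerator and denominator separately.
  f(x) = -4·x + 4·sin(x)   ⇒   f'(x) = 4·cos(x) - 4
  g(x) = atan(x)^3   ⇒   g'(x) = 3·atan(x)^2/(x^2 + 1)
  lim(x→0) f'(x)/g'(x) = lim(x→0) (4·cos(x) - 4)/(3·atan(x)^2/(x^2 + 1))
  = -2/3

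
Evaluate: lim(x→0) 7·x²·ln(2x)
This is a 0·∞ indeterminate form.

Rewrite 0·∞ as a quotient (0/0 or ∞/∞ form), then apply L'Hôpital's rule:
  lim(x→0) 7·x²·ln(2x) = 0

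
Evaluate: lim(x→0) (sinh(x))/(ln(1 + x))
This is a 0/0 indeterminate form.

Apply L'Hôpital's rule: differentiate numerator and denominator separately.
  f(x) = sinh(x)   ⇒   f'(x) = cosh(x)
  g(x) = ln(x + 1)   ⇒   g'(x) = 1/(x + 1)
  lim(x→0) f'(x)/g'(x) = lim(x→0) (cosh(x))/(1/(x + 1))
  = 1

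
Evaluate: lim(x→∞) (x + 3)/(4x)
This is an ∞/∞ indeterminate form.

Apply L'Hôpital's rule: differentiate numerator and denominator separately.
  f(x) = x + 3   ⇒   f'(x) = 1
  g(x) = 4·x   ⇒   g'(x) = 4
  lim(x→∞) f'(x)/g'(x) = lim(x→∞) (1)/(4)
  = 1/4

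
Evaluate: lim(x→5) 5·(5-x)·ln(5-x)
This is a 0·∞ indeterminate form.

Rewrite 0·∞ as a quotient (0/0 or ∞/∞ form), then apply L'Hôpital's rule:
  lim(x→5) 5·(5-x)·ln(5-x) = 0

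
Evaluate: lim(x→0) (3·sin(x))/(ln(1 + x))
This is a 0/0 indeterminate form.

Apply L'Hôpital's rule: differentiate numerator and denominator separately.
  f(x) = 3·sin(x)   ⇒   f'(x) = 3·cos(x)
  g(x) = ln(x + 1)   ⇒   g'(x) = 1/(x + 1)
  lim(x→0) f'(x)/g'(x) = lim(x→0) (3·cos(x))/(1/(x + 1))
  = 3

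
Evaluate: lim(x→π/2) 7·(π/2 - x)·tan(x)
This is a 0·∞ indeterminate form.

Rewrite 0·∞ as a quotient (0/0 or ∞/∞ form), then apply L'Hôpital's rule:
  lim(x→π/2) 7·(π/2 - x)·tan(x) = 7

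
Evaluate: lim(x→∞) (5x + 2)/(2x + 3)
This is an ∞/∞ indeterminate form.

Apply L'Hôpital's rule: differentiate numerator and denominator separately.
  f(x) = 5·x + 2   ⇒   f'(x) = 5
  g(x) = 2·x + 3   ⇒   g'(x) = 2
  lim(x→∞) f'(x)/g'(x) = lim(x→∞) (5)/(2)
  = 5/2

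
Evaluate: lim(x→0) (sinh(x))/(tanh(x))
This is a 0/0 indeterminate form.

Apply L'Hôpital's rule: differentiate numerator and denominator separately.
  f(x) = sinh(x)   ⇒   f'(x) = cosh(x)
  g(x) = tanh(x)   ⇒   g'(x) = 1 - tanh(x)^2
  lim(x→0) f'(x)/g'(x) = lim(x→0) (cosh(x))/(1 - tanh(x)^2)
  = 1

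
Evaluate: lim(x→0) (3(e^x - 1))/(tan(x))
This is a 0/0 indeterminate form.

Apply L'Hôpital's rule: differentiate numerator and denominator separately.
  f(x) = 3·e^(x) - 3   ⇒   f'(x) = 3·e^(x)
  g(x) = tan(x)   ⇒   g'(x) = tan(x)^2 + 1
  lim(x→0) f'(x)/g'(x) = lim(x→0) (3·e^(x))/(tan(x)^2 + 1)
  = 3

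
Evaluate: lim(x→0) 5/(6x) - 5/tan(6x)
This is an ∞-∞ indeterminate form.

Combine fractions or rationalize to convert ∞-∞ to 0/0 form:
  lim(x→0) 5/(6x) - 5/tan(6x) = 0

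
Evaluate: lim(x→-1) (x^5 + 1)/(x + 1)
This is a standard limit.

Factor or rationalize the expression:
  lim(x→-1) (x^5 + 1)/(x + 1) = 5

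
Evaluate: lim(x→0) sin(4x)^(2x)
This is an exponential indeterminate form.

For exponential indeterminate forms, take the natural log:
  Let L = lim(x→0) sin(4x)^(2x)
  Then ln(L) = lim(x→0) [exponent × ln(base)]
  Evaluate using L'Hôpital or standard limits, then exponentiate.
  L = 1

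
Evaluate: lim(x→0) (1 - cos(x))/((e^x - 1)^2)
This is a 0/0 indeterminate form.

Apply L'Hôpital's rule: differentiate numerator and denominator separately.
  f(x) = 1 - cos(x)   ⇒   f'(x) = sin(x)
  g(x) = (e^(x) - 1)^2   ⇒   g'(x) = 2·(e^(x) - 1)·e^(x)
  lim(x→0) f'(x)/g'(x) = lim(x→0) (sin(x))/(2·(e^(x) - 1)·e^(x))
  = 1/2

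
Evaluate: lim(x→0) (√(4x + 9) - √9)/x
This is a standard limit.

Factor or rationalize the expression:
  lim(x→0) (√(4x + 9) - √9)/x = 2/3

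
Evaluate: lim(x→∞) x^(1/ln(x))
This is an exponential indeterminate form.

For exponential indeterminate forms, take the natural log:
  Let L = lim(x→∞) x^(1/ln(x))
  Then ln(L) = lim(x→∞) [exponent × ln(base)]
  Evaluate using L'Hôpital or standard limits, then exponentiate.
  L = e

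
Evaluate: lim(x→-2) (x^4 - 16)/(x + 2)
This is a standard limit.

Factor or rationalize the expression:
  lim(x→-2) (x^4 - 16)/(x + 2) = -32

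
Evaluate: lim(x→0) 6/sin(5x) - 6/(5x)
This is an ∞-∞ indeterminate form.

Combine fractions or rationalize to convert ∞-∞ to 0/0 form:
  lim(x→0) 6/sin(5x) - 6/(5x) = 0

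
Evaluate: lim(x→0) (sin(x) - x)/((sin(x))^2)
This is a 0/0 indeterminate form.

Apply L'Hôpital's rule: differentiate numerator and denominator separately.
  f(x) = -x + sin(x)   ⇒   f'(x) = cos(x) - 1
  g(x) = sin(x)^2   ⇒   g'(x) = 2·sin(x)·cos(x)
  lim(x→0) f'(x)/g'(x) = lim(x→0) (cos(x) - 1)/(2·sin(x)·cos(x))
  = 0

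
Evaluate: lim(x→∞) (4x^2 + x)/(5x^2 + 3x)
This is an ∞/∞ indeterminate form.

Apply L'Hôpital's rule: differentiate numerator and denominator separately.
  f(x) = 4·x^2 + x   ⇒   f'(x) = 8·x + 1
  g(x) = 5·x^2 + 3·x   ⇒   g'(x) = 10·x + 3
  lim(x→∞) f'(x)/g'(x) = lim(x→∞) (8·x + 1)/(10·x + 3)
  = 4/5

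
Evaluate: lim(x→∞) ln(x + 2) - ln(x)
This is an ∞-∞ indeterminate form.

Combine fractions or rationalize to convert ∞-∞ to 0/0 form:
  lim(x→∞) ln(x + 2) - ln(x) = 0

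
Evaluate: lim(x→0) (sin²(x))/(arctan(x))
This is a 0/0 indeterminate form.

Apply L'Hôpital's rule: differentiate numerator and denominator separately.
  f(x) = sin(x)^2   ⇒   f'(x) = 2·sin(x)·cos(x)
  g(x) = atan(x)   ⇒   g'(x) = 1/(x^2 + 1)
  lim(x→0) f'(x)/g'(x) = lim(x→0) (2·sin(x)·cos(x))/(1/(x^2 + 1))
  = 0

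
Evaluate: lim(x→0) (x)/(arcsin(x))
This is a 0/0 indeterminate form.

Apply L'Hôpital's rule: differentiate numerator and denominator separately.
  f(x) = x   ⇒   f'(x) = 1
  g(x) = asin(x)   ⇒   g'(x) = 1/sqrt(1 - x^2)
  lim(x→0) f'(x)/g'(x) = lim(x→0) (1)/(1/sqrt(1 - x^2))
  = 1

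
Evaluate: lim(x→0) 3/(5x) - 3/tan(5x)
This is an ∞-∞ indeterminate form.

Combine fractions or rationalize to convert ∞-∞ to 0/0 form:
  lim(x→0) 3/(5x) - 3/tan(5x) = 0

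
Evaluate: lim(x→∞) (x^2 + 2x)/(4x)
This is an ∞/∞ indeterminate form.

Apply L'Hôpital's rule: differentiate numerator and denominator separately.
  f(x) = x^2 + 2·x   ⇒   f'(x) = 2·x + 2
  g(x) = 4·x   ⇒   g'(x) = 4
  lim(x→∞) f'(x)/g'(x) = lim(x→∞) (2·x + 2)/(4)
  = ∞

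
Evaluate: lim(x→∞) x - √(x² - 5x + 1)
This is an ∞-∞ indeterminate form.

Combine fractions or rationalize to convert ∞-∞ to 0/0 form:
  lim(x→∞) x - √(x² - 5x + 1) = 5/2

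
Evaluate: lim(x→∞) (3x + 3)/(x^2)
This is an ∞/∞ indeterminate form.

Apply L'Hôpital's rule: differentiate numerator and denominator separately.
  f(x) = 3·x + 3   ⇒   f'(x) = 3
  g(x) = x^2   ⇒   g'(x) = 2·x
  lim(x→∞) f'(x)/g'(x) = lim(x→∞) (3)/(2·x)
  = 0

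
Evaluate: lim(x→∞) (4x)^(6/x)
This is an exponential indeterminate form.

For exponential indeterminate forms, take the natural log:
  Let L = lim(x→∞) (4x)^(6/x)
  Then ln(L) = lim(x→∞) [exponent × ln(base)]
  Evaluate using L'Hôpital or standard limits, then exponentiate.
  L = 1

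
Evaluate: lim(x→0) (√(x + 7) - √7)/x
This is a standard limit.

Factor or rationalize the expression:
  lim(x→0) (√(x + 7) - √7)/x = sqrt(7)/14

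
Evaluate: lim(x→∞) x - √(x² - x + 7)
This is an ∞-∞ indeterminate form.

Combine fractions or rationalize to convert ∞-∞ to 0/0 form:
  lim(x→∞) x - √(x² - x + 7) = 1/2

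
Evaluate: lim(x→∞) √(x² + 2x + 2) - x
This is an ∞-∞ indeterminate form.

Combine fractions or rationalize to convert ∞-∞ to 0/0 form:
  lim(x→∞) √(x² + 2x + 2) - x = 1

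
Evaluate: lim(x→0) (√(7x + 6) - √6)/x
This is a standard limit.

Factor or rationalize the expression:
  lim(x→0) (√(7x + 6) - √6)/x = 7·sqrt(6)/12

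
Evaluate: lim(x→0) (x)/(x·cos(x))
This is a 0/0 indeterminate form.

Apply L'Hôpital's rule: differentiate numerator and denominator separately.
  f(x) = x   ⇒   f'(x) = 1
  g(x) = x·cos(x)   ⇒   g'(x) = -x·sin(x) + cos(x)
  lim(x→0) f'(x)/g'(x) = lim(x→0) (1)/(-x·sin(x) + cos(x))
  = 1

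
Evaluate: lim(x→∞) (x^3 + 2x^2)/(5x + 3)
This is an ∞/∞ indeterminate form.

Apply L'Hôpital's rule: differentiate numerator and denominator separately.
  f(x) = x^3 + 2·x^2   ⇒   f'(x) = 3·x^2 + 4·x
  g(x) = 5·x + 3   ⇒   g'(x) = 5
  lim(x→∞) f'(x)/g'(x) = lim(x→∞) (3·x^2 + 4·x)/(5)
  = ∞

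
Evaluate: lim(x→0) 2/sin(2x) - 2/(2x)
This is an ∞-∞ indeterminate form.

Combine fractions or rationalize to convert ∞-∞ to 0/0 form:
  lim(x→0) 2/sin(2x) - 2/(2x) = 0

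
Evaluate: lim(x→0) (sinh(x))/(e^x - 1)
This is a 0/0 indeterminate form.

Apply L'Hôpital's rule: differentiate numerator and denominator separately.
  f(x) = sinh(x)   ⇒   f'(x) = cosh(x)
  g(x) = e^(x) - 1   ⇒   g'(x) = e^(x)
  lim(x→0) f'(x)/g'(x) = lim(x→0) (cosh(x))/(e^(x))
  = 1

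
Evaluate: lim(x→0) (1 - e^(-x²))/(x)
This is a 0/0 indeterminate form.

Apply L'Hôpital's rule: differentiate numerator and denominator separately.
  f(x) = 1 - e^(-x^2)   ⇒   f'(x) = 2·x·e^(-x^2)
  g(x) = x   ⇒   g'(x) = 1
  lim(x→0) f'(x)/g'(x) = lim(x→0) (2·x·e^(-x^2))/(1)
  = 0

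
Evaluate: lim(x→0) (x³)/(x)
This is a 0/0 indeterminate form.

Apply L'Hôpital's rule: differentiate numerator and denominator separately.
  f(x) = x^3   ⇒   f'(x) = 3·x^2
  g(x) = x   ⇒   g'(x) = 1
  lim(x→0) f'(x)/g'(x) = lim(x→0) (3·x^2)/(1)
  = 0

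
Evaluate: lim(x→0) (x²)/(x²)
This is a 0/0 indeterminate form.

Apply L'Hôpital's rule: differentiate numerator and denominator separately.
  f(x) = x^2   ⇒   f'(x) = 2·x
  g(x) = x^2   ⇒   g'(x) = 2·x
  lim(x→0) f'(x)/g'(x) = lim(x→0) (2·x)/(2·x)
  = 1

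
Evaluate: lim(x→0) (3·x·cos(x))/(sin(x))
This is a 0/0 indeterminate form.

Apply L'Hôpital's rule: differentiate numerator and denominator separately.
  f(x) = 3·x·cos(x)   ⇒   f'(x) = -3·x·sin(x) + 3·cos(x)
  g(x) = sin(x)   ⇒   g'(x) = cos(x)
  lim(x→0) f'(x)/g'(x) = lim(x→0) (-3·x·sin(x) + 3·cos(x))/(cos(x))
  = 3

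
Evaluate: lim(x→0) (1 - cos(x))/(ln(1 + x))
This is a 0/0 indeterminate form.

Apply L'Hôpital's rule: differentiate numerator and denominator separately.
  f(x) = 1 - cos(x)   ⇒   f'(x) = sin(x)
  g(x) = ln(x + 1)   ⇒   g'(x) = 1/(x + 1)
  lim(x→0) f'(x)/g'(x) = lim(x→0) (sin(x))/(1/(x + 1))
  = 0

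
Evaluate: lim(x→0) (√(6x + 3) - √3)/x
This is a standard limit.

Factor or rationalize the expression:
  lim(x→0) (√(6x + 3) - √3)/x = sqrt(3)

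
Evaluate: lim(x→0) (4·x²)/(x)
This is a 0/0 indeterminate form.

Apply L'Hôpital's rule: differentiate numerator and denominator separately.
  f(x) = 4·x^2   ⇒   f'(x) = 8·x
  g(x) = x   ⇒   g'(x) = 1
  lim(x→0) f'(x)/g'(x) = lim(x→0) (8·x)/(1)
  = 0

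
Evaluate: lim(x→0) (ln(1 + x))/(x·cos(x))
This is a 0/0 indeterminate form.

Apply L'Hôpital's rule: differentiate numerator and denominator separately.
  f(x) = ln(x + 1)   ⇒   f'(x) = 1/(x + 1)
  g(x) = x·cos(x)   ⇒   g'(x) = -x·sin(x) + cos(x)
  lim(x→0) f'(x)/g'(x) = lim(x→0) (1/(x + 1))/(-x·sin(x) + cos(x))
  = 1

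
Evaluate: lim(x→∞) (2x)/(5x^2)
This is an ∞/∞ indeterminate form.

Apply L'Hôpital's rule: differentiate numerator and denominator separately.
  f(x) = 2·x   ⇒   f'(x) = 2
  g(x) = 5·x^2   ⇒   g'(x) = 10·x
  lim(x→∞) f'(x)/g'(x) = lim(x→∞) (2)/(10·x)
  = 0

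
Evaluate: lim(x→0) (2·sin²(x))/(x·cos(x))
This is a 0/0 indeterminate form.

Apply L'Hôpital's rule: differentiate numerator and denominator separately.
  f(x) = 2·sin(x)^2   ⇒   f'(x) = 4·sin(x)·cos(x)
  g(x) = x·cos(x)   ⇒   g'(x) = -x·sin(x) + cos(x)
  lim(x→0) f'(x)/g'(x) = lim(x→0) (4·sin(x)·cos(x))/(-x·sin(x) + cos(x))
  = 0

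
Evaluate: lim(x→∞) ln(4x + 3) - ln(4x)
This is an ∞-∞ indeterminate form.

Combine fractions or rationalize to convert ∞-∞ to 0/0 form:
  lim(x→∞) ln(4x + 3) - ln(4x) = 0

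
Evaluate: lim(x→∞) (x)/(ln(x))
This is an ∞/∞ indeterminate form.

Apply L'Hôpital's rule: differentiate numerator and denominator separately.
  f(x) = x   ⇒   f'(x) = 1
  g(x) = ln(x)   ⇒   g'(x) = 1/x
  lim(x→∞) f'(x)/g'(x) = lim(x→∞) (1)/(1/x)
  = ∞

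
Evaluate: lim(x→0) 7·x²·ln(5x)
This is a 0·∞ indeterminate form.

Rewrite 0·∞ as a quotient (0/0 or ∞/∞ form), then apply L'Hôpital's rule:
  lim(x→0) 7·x²·ln(5x) = 0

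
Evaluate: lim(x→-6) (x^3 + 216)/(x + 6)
This is a standard limit.

Factor or rationalize the expression:
  lim(x→-6) (x^3 + 216)/(x + 6) = 108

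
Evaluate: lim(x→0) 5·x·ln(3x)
This is a 0·∞ indeterminate form.

Rewrite 0·∞ as a quotient (0/0 or ∞/∞ form), then apply L'Hôpital's rule:
  lim(x→0) 5·x·ln(3x) = 0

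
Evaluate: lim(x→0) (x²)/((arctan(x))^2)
This is a 0/0 indeterminate form.

Apply L'Hôpital's rule: differentiate numerator and denominator separately.
  f(x) = x^2   ⇒   f'(x) = 2·x
  g(x) = atan(x)^2   ⇒   g'(x) = 2·atan(x)/(x^2 + 1)
  lim(x→0) f'(x)/g'(x) = lim(x→0) (2·x)/(2·atan(x)/(x^2 + 1))
  = 1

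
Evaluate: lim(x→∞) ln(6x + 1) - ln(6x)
This is an ∞-∞ indeterminate form.

Combine fractions or rationalize to convert ∞-∞ to 0/0 form:
  lim(x→∞) ln(6x + 1) - ln(6x) = 0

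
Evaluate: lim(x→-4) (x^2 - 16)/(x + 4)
This is a standard limit.

Factor or rationalize the expression:
  lim(x→-4) (x^2 - 16)/(x + 4) = -8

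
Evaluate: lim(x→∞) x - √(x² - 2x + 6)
This is an ∞-∞ indeterminate form.

Combine fractions or rationalize to convert ∞-∞ to 0/0 form:
  lim(x→∞) x - √(x² - 2x + 6) = 1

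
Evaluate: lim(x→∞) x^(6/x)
This is an exponential indeterminate form.

For exponential indeterminate forms, take the natural log:
  Let L = lim(x→∞) x^(6/x)
  Then ln(L) = lim(x→∞) [exponent × ln(base)]
  Evaluate using L'Hôpital or standard limits, then exponentiate.
  L = 1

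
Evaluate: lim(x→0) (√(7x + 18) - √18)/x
This is a standard limit.

Factor or rationalize the expression:
  lim(x→0) (√(7x + 18) - √18)/x = 7·sqrt(2)/12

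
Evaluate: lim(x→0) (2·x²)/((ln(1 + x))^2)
This is a 0/0 indeterminate form.

Apply L'Hôpital's rule: differentiate numerator and denominator separately.
  f(x) = 2·x^2   ⇒   f'(x) = 4·x
  g(x) = ln(x + 1)^2   ⇒   g'(x) = 2·ln(x + 1)/(x + 1)
  lim(x→0) f'(x)/g'(x) = lim(x→0) (4·x)/(2·ln(x + 1)/(x + 1))
  = 2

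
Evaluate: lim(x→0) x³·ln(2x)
This is a 0·∞ indeterminate form.

Rewrite 0·∞ as a quotient (0/0 or ∞/∞ form), then apply L'Hôpital's rule:
  lim(x→0) x³·ln(2x) = 0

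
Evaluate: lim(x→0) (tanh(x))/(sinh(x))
This is a 0/0 indeterminate form.

Apply L'Hôpital's rule: differentiate numerator and denominator separately.
  f(x) = tanh(x)   ⇒   f'(x) = 1 - tanh(x)^2
  g(x) = sinh(x)   ⇒   g'(x) = cosh(x)
  lim(x→0) f'(x)/g'(x) = lim(x→0) (1 - tanh(x)^2)/(cosh(x))
  = 1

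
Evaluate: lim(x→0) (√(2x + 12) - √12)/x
This is a standard limit.

Factor or rationalize the expression:
  lim(x→0) (√(2x + 12) - √12)/x = sqrt(3)/6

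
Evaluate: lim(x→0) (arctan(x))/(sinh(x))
This is a 0/0 indeterminate form.

Apply L'Hôpital's rule: differentiate numerator and denominator separately.
  f(x) = atan(x)   ⇒   f'(x) = 1/(x^2 + 1)
  g(x) = sinh(x)   ⇒   g'(x) = cosh(x)
  lim(x→0) f'(x)/g'(x) = lim(x→0) (1/(x^2 + 1))/(cosh(x))
  = 1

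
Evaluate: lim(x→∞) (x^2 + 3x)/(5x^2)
This is an ∞/∞ indeterminate form.

Apply L'Hôpital's rule: differentiate numerator and denominator separately.
  f(x) = x^2 + 3·x   ⇒   f'(x) = 2·x + 3
  g(x) = 5·x^2   ⇒   g'(x) = 10·x
  lim(x→∞) f'(x)/g'(x) = lim(x→∞) (2·x + 3)/(10·x)
  = 1/5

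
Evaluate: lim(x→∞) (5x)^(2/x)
This is an exponential indeterminate form.

For exponential indeterminate forms, take the natural log:
  Let L = lim(x→∞) (5x)^(2/x)
  Then ln(L) = lim(x→∞) [exponent × ln(base)]
  Evaluate using L'Hôpital or standard limits, then exponentiate.
  L = 1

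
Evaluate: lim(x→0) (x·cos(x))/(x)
This is a 0/0 indeterminate form.

Apply L'Hôpital's rule: differentiate numerator and denominator separately.
  f(x) = x·cos(x)   ⇒   f'(x) = -x·sin(x) + cos(x)
  g(x) = x   ⇒   g'(x) = 1
  lim(x→0) f'(x)/g'(x) = lim(x→0) (-x·sin(x) + cos(x))/(1)
  = 1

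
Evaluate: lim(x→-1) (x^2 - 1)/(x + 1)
This is a standard limit.

Factor or rationalize the expression:
  lim(x→-1) (x^2 - 1)/(x + 1) = -2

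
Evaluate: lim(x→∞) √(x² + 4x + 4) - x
This is an ∞-∞ indeterminate form.

Combine fractions or rationalize to convert ∞-∞ to 0/0 form:
  lim(x→∞) √(x² + 4x + 4) - x = 2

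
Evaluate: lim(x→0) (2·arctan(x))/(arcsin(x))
This is a 0/0 indeterminate form.

Apply L'Hôpital's rule: differentiate numerator and denominator separately.
  f(x) = 2·atan(x)   ⇒   f'(x) = 2/(x^2 + 1)
  g(x) = asin(x)   ⇒   g'(x) = 1/sqrt(1 - x^2)
  lim(x→0) f'(x)/g'(x) = lim(x→0) (2/(x^2 + 1))/(1/sqrt(1 - x^2))
  = 2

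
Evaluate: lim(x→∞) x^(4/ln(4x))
This is an exponential indeterminate form.

For exponential indeterminate forms, take the natural log:
  Let L = lim(x→∞) x^(4/ln(4x))
  Then ln(L) = lim(x→∞) [exponent × ln(base)]
  Evaluate using L'Hôpital or standard limits, then exponentiate.
  L = e^(4)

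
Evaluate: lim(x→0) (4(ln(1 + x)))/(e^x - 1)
This is a 0/0 indeterminate form.

Apply L'Hôpital's rule: differentiate numerator and denominator separately.
  f(x) = 4·ln(x + 1)   ⇒   f'(x) = 4/(x + 1)
  g(x) = e^(x) - 1   ⇒   g'(x) = e^(x)
  lim(x→0) f'(x)/g'(x) = lim(x→0) (4/(x + 1))/(e^(x))
  = 4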